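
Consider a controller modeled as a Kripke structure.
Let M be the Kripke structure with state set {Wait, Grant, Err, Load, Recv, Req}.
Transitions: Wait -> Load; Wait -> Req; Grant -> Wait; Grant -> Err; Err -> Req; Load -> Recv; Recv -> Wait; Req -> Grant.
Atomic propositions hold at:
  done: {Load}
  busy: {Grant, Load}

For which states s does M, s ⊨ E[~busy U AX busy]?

Sat(~busy) = {Wait, Err, Recv, Req}
Sat(AX busy) = {s : every successor in {Grant, Load}} = {Req}
E[~busy U AX busy]: least fixpoint, start Z0 = Sat(AX busy) = {Req}, add states in Sat(~busy) with some successor in Z. Z1 = {Wait, Err, Req}; Z2 = {Wait, Err, Recv, Req}; fixed.
Sat(E[~busy U AX busy]) = {Wait, Err, Recv, Req}

{Wait, Err, Recv, Req}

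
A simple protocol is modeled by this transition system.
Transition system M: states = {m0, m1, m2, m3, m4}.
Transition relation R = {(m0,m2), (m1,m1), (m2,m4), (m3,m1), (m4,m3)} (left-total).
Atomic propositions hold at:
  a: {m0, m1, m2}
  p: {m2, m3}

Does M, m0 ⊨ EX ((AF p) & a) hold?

Yes

AF p: least fixpoint, start Z0 = {m2, m3}, add states with every successor in Z. Z1 = {m0, m2, m3, m4}; fixed.
Sat(AF p) = {m0, m2, m3, m4}
Sat((AF p) & a) = {m0, m2}
Sat(EX ((AF p) & a)) = {s : some successor in {m0, m2}} = {m0}
m0 ∈ Sat(EX ((AF p) & a)) = {m0}, so the formula holds at m0.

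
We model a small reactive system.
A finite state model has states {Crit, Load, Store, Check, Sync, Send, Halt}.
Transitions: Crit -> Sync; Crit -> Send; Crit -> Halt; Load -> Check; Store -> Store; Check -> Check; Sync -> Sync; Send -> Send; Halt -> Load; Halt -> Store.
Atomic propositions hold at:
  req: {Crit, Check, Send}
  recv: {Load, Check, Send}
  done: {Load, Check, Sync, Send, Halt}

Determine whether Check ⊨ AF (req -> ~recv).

No

Sat(~recv) = {Crit, Store, Sync, Halt}
Sat(req -> ~recv) = {Crit, Load, Store, Sync, Halt}
AF (req -> ~recv): least fixpoint, start Z0 = {Crit, Load, Store, Sync, Halt}, add states with every successor in Z. Already a fixed point.
Sat(AF (req -> ~recv)) = {Crit, Load, Store, Sync, Halt}
Check ∉ Sat(AF (req -> ~recv)) = {Crit, Load, Store, Sync, Halt}, so the formula does not hold at Check.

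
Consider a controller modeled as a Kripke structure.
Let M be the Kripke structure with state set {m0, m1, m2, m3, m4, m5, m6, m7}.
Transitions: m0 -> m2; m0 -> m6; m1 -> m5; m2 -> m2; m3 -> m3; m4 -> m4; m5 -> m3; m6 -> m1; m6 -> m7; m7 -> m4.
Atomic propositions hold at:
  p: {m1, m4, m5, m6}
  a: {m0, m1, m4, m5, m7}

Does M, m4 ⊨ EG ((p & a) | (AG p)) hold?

Yes

Sat(p & a) = {m1, m4, m5}
AG p: greatest fixpoint, start Z0 = {m1, m4, m5, m6}, keep only states in Sat with every successor in Z. Z1 = {m1, m4}; Z2 = {m4}; fixed.
Sat(AG p) = {m4}
Sat((p & a) | (AG p)) = {m1, m4, m5}
EG ((p & a) | (AG p)): greatest fixpoint, start Z0 = {m1, m4, m5}, keep only states in Sat with some successor in Z. Z1 = {m1, m4}; Z2 = {m4}; fixed.
Sat(EG ((p & a) | (AG p))) = {m4}
m4 ∈ Sat(EG ((p & a) | (AG p))) = {m4}, so the formula holds at m4.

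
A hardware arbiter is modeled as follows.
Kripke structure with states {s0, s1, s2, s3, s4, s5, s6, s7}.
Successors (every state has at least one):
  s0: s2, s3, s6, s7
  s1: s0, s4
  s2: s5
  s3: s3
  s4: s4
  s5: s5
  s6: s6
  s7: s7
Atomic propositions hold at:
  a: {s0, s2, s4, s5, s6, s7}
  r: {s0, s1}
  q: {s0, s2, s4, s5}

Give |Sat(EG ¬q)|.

Sat(¬q) = {s1, s3, s6, s7}
EG ¬q: greatest fixpoint, start Z0 = {s1, s3, s6, s7}, keep only states in Sat with some successor in Z. Z1 = {s3, s6, s7}; fixed.
Sat(EG ¬q) = {s3, s6, s7}
|Sat(EG ¬q)| = |{s3, s6, s7}| = 3.

3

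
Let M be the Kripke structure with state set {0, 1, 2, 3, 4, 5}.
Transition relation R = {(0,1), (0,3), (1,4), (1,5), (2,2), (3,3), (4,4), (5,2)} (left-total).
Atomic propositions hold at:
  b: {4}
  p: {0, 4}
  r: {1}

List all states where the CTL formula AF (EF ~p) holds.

Sat(~p) = {1, 2, 3, 5}
EF ~p: least fixpoint, start Z0 = {1, 2, 3, 5}, add states with some successor in Z. Z1 = {0, 1, 2, 3, 5}; fixed.
Sat(EF ~p) = {0, 1, 2, 3, 5}
AF (EF ~p): least fixpoint, start Z0 = {0, 1, 2, 3, 5}, add states with every successor in Z. Already a fixed point.
Sat(AF (EF ~p)) = {0, 1, 2, 3, 5}

{0, 1, 2, 3, 5}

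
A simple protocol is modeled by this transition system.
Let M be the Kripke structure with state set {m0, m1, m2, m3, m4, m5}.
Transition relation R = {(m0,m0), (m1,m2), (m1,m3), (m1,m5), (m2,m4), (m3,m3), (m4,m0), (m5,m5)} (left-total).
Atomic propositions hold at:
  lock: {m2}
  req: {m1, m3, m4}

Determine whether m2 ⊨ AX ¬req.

No

Sat(¬req) = {m0, m2, m5}
Sat(AX ¬req) = {s : every successor in {m0, m2, m5}} = {m0, m4, m5}
m2 ∉ Sat(AX ¬req) = {m0, m4, m5}, so the formula does not hold at m2.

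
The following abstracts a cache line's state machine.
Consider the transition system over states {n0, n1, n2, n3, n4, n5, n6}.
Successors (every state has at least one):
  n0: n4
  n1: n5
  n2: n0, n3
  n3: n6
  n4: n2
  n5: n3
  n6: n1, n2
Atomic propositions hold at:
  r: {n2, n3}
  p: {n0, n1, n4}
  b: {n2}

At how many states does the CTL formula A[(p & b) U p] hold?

Sat(p & b) = ∅
A[(p & b) U p]: least fixpoint, start Z0 = Sat(p) = {n0, n1, n4}, add states in Sat(p & b) with every successor in Z. Already a fixed point.
Sat(A[(p & b) U p]) = {n0, n1, n4}
|Sat(A[(p & b) U p])| = |{n0, n1, n4}| = 3.

3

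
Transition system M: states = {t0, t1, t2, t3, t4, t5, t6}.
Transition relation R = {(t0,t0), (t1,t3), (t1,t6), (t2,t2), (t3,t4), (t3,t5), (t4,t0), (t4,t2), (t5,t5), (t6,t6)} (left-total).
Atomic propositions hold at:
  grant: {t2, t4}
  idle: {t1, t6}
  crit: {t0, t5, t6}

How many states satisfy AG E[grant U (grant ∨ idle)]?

2

Sat(grant ∨ idle) = {t1, t2, t4, t6}
E[grant U (grant ∨ idle)]: least fixpoint, start Z0 = Sat((grant ∨ idle)) = {t1, t2, t4, t6}, add states in Sat(grant) with some successor in Z. Already a fixed point.
Sat(E[grant U (grant ∨ idle)]) = {t1, t2, t4, t6}
AG E[grant U (grant ∨ idle)]: greatest fixpoint, start Z0 = {t1, t2, t4, t6}, keep only states in Sat with every successor in Z. Z1 = {t2, t6}; fixed.
Sat(AG E[grant U (grant ∨ idle)]) = {t2, t6}
|Sat(AG E[grant U (grant ∨ idle)])| = |{t2, t6}| = 2.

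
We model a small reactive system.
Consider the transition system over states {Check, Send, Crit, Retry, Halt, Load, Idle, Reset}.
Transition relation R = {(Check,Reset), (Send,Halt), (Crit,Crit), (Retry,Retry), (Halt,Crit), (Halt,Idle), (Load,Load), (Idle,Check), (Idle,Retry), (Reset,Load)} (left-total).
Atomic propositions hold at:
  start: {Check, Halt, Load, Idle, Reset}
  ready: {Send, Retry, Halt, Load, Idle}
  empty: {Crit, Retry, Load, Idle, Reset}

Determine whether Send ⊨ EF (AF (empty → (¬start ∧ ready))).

Sat(¬start) = {Send, Crit, Retry}
Sat(¬start ∧ ready) = {Send, Retry}
Sat(empty → (¬start ∧ ready)) = {Check, Send, Retry, Halt}
AF (empty → (¬start ∧ ready)): least fixpoint, start Z0 = {Check, Send, Retry, Halt}, add states with every successor in Z. Z1 = {Check, Send, Retry, Halt, Idle}; fixed.
Sat(AF (empty → (¬start ∧ ready))) = {Check, Send, Retry, Halt, Idle}
EF (AF (empty → (¬start ∧ ready))): least fixpoint, start Z0 = {Check, Send, Retry, Halt, Idle}, add states with some successor in Z. Already a fixed point.
Sat(EF (AF (empty → (¬start ∧ ready)))) = {Check, Send, Retry, Halt, Idle}
Send ∈ Sat(EF (AF (empty → (¬start ∧ ready)))) = {Check, Send, Retry, Halt, Idle}, so the formula holds at Send.

Yes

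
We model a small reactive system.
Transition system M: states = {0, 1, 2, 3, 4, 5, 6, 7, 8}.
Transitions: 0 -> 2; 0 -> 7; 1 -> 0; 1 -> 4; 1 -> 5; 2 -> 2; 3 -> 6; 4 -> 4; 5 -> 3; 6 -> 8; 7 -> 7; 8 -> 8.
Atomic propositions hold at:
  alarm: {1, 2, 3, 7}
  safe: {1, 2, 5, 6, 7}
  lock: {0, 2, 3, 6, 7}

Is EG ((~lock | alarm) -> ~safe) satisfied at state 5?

Sat(~lock) = {1, 4, 5, 8}
Sat(~lock | alarm) = {1, 2, 3, 4, 5, 7, 8}
Sat(~safe) = {0, 3, 4, 8}
Sat((~lock | alarm) -> ~safe) = {0, 3, 4, 6, 8}
EG ((~lock | alarm) -> ~safe): greatest fixpoint, start Z0 = {0, 3, 4, 6, 8}, keep only states in Sat with some successor in Z. Z1 = {3, 4, 6, 8}; fixed.
Sat(EG ((~lock | alarm) -> ~safe)) = {3, 4, 6, 8}
5 ∉ Sat(EG ((~lock | alarm) -> ~safe)) = {3, 4, 6, 8}, so the formula does not hold at 5.

No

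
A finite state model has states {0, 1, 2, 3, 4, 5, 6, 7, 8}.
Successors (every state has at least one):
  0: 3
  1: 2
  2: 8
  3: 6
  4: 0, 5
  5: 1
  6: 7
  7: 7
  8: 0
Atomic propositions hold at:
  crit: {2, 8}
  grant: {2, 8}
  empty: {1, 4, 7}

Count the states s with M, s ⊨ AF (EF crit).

EF crit: least fixpoint, start Z0 = {2, 8}, add states with some successor in Z. Z1 = {1, 2, 8}; Z2 = {1, 2, 5, 8}; Z3 = {1, 2, 4, 5, 8}; fixed.
Sat(EF crit) = {1, 2, 4, 5, 8}
AF (EF crit): least fixpoint, start Z0 = {1, 2, 4, 5, 8}, add states with every successor in Z. Already a fixed point.
Sat(AF (EF crit)) = {1, 2, 4, 5, 8}
|Sat(AF (EF crit))| = |{1, 2, 4, 5, 8}| = 5.

5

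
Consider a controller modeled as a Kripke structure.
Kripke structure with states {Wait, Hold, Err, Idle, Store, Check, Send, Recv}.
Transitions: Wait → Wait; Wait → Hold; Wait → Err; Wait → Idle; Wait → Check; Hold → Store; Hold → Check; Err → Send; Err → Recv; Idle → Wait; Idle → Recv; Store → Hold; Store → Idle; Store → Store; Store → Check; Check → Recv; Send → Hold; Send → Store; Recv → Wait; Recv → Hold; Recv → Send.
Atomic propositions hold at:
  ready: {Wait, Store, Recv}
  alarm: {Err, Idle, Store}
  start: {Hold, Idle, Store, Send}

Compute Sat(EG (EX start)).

Sat(EX start) = {s : some successor in {Hold, Idle, Store, Send}} = {Wait, Hold, Err, Store, Send, Recv}
EG (EX start): greatest fixpoint, start Z0 = {Wait, Hold, Err, Store, Send, Recv}, keep only states in Sat with some successor in Z. Already a fixed point.
Sat(EG (EX start)) = {Wait, Hold, Err, Store, Send, Recv}

{Wait, Hold, Err, Store, Send, Recv}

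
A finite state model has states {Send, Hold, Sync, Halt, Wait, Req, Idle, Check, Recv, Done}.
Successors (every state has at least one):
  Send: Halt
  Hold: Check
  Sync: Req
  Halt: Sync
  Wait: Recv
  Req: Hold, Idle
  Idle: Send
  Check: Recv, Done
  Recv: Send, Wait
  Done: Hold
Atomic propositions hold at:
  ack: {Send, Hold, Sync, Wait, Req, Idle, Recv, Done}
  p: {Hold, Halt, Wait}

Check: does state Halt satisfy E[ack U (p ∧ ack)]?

No

Sat(p ∧ ack) = {Hold, Wait}
E[ack U (p ∧ ack)]: least fixpoint, start Z0 = Sat((p ∧ ack)) = {Hold, Wait}, add states in Sat(ack) with some successor in Z. Z1 = {Hold, Wait, Req, Recv, Done}; Z2 = {Hold, Sync, Wait, Req, Recv, Done}; fixed.
Sat(E[ack U (p ∧ ack)]) = {Hold, Sync, Wait, Req, Recv, Done}
Halt ∉ Sat(E[ack U (p ∧ ack)]) = {Hold, Sync, Wait, Req, Recv, Done}, so the formula does not hold at Halt.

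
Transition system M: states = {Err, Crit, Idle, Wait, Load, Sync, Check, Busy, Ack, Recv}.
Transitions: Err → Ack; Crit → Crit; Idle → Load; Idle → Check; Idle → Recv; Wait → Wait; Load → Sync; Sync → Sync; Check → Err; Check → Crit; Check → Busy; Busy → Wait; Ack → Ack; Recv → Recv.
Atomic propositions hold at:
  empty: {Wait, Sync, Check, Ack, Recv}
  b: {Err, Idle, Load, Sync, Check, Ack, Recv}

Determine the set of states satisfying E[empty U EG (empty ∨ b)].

{Err, Idle, Wait, Load, Sync, Check, Ack, Recv}

Sat(empty ∨ b) = {Err, Idle, Wait, Load, Sync, Check, Ack, Recv}
EG (empty ∨ b): greatest fixpoint, start Z0 = {Err, Idle, Wait, Load, Sync, Check, Ack, Recv}, keep only states in Sat with some successor in Z. Already a fixed point.
Sat(EG (empty ∨ b)) = {Err, Idle, Wait, Load, Sync, Check, Ack, Recv}
E[empty U EG (empty ∨ b)]: least fixpoint, start Z0 = Sat(EG (empty ∨ b)) = {Err, Idle, Wait, Load, Sync, Check, Ack, Recv}, add states in Sat(empty) with some successor in Z. Already a fixed point.
Sat(E[empty U EG (empty ∨ b)]) = {Err, Idle, Wait, Load, Sync, Check, Ack, Recv}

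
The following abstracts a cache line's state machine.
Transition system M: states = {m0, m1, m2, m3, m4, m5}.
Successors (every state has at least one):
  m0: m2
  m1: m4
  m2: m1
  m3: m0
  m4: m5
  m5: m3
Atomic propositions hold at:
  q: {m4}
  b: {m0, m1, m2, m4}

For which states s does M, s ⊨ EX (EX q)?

{m2}

Sat(EX q) = {s : some successor in {m4}} = {m1}
Sat(EX (EX q)) = {s : some successor in {m1}} = {m2}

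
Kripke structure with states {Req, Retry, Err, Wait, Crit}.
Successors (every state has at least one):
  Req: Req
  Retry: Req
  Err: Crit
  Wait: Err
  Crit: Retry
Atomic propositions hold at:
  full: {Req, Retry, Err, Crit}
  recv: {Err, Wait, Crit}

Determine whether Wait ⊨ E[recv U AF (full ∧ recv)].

Sat(full ∧ recv) = {Err, Crit}
AF (full ∧ recv): least fixpoint, start Z0 = {Err, Crit}, add states with every successor in Z. Z1 = {Err, Wait, Crit}; fixed.
Sat(AF (full ∧ recv)) = {Err, Wait, Crit}
E[recv U AF (full ∧ recv)]: least fixpoint, start Z0 = Sat(AF (full ∧ recv)) = {Err, Wait, Crit}, add states in Sat(recv) with some successor in Z. Already a fixed point.
Sat(E[recv U AF (full ∧ recv)]) = {Err, Wait, Crit}
Wait ∈ Sat(E[recv U AF (full ∧ recv)]) = {Err, Wait, Crit}, so the formula holds at Wait.

Yes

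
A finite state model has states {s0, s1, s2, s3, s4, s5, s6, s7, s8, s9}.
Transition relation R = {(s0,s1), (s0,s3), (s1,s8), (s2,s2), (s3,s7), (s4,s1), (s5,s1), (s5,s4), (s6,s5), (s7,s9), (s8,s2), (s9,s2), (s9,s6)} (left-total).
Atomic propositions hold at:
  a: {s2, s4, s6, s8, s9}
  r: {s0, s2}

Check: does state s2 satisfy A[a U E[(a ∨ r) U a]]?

Yes

Sat(a ∨ r) = {s0, s2, s4, s6, s8, s9}
E[(a ∨ r) U a]: least fixpoint, start Z0 = Sat(a) = {s2, s4, s6, s8, s9}, add states in Sat(a ∨ r) with some successor in Z. Already a fixed point.
Sat(E[(a ∨ r) U a]) = {s2, s4, s6, s8, s9}
A[a U E[(a ∨ r) U a]]: least fixpoint, start Z0 = Sat(E[(a ∨ r) U a]) = {s2, s4, s6, s8, s9}, add states in Sat(a) with every successor in Z. Already a fixed point.
Sat(A[a U E[(a ∨ r) U a]]) = {s2, s4, s6, s8, s9}
s2 ∈ Sat(A[a U E[(a ∨ r) U a]]) = {s2, s4, s6, s8, s9}, so the formula holds at s2.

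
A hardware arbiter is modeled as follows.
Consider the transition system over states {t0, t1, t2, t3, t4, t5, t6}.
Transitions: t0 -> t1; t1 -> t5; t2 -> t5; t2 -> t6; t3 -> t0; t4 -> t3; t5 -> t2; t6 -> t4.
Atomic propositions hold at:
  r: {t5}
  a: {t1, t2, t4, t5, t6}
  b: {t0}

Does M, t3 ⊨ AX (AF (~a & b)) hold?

Yes

Sat(~a) = {t0, t3}
Sat(~a & b) = {t0}
AF (~a & b): least fixpoint, start Z0 = {t0}, add states with every successor in Z. Z1 = {t0, t3}; Z2 = {t0, t3, t4}; Z3 = {t0, t3, t4, t6}; fixed.
Sat(AF (~a & b)) = {t0, t3, t4, t6}
Sat(AX (AF (~a & b))) = {s : every successor in {t0, t3, t4, t6}} = {t3, t4, t6}
t3 ∈ Sat(AX (AF (~a & b))) = {t3, t4, t6}, so the formula holds at t3.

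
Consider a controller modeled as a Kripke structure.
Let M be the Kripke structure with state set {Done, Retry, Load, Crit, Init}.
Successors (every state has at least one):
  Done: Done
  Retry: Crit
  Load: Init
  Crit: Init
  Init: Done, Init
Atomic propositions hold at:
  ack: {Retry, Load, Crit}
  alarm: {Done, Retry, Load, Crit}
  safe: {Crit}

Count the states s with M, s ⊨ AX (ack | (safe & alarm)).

Sat(safe & alarm) = {Crit}
Sat(ack | (safe & alarm)) = {Retry, Load, Crit}
Sat(AX (ack | (safe & alarm))) = {s : every successor in {Retry, Load, Crit}} = {Retry}
|Sat(AX (ack | (safe & alarm)))| = |{Retry}| = 1.

1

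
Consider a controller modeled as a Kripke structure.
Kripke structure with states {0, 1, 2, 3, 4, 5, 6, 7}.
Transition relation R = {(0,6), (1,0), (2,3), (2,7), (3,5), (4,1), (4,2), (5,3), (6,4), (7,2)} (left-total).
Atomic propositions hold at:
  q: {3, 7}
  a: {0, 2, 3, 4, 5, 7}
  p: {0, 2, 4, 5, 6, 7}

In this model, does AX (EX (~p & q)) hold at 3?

Yes

Sat(~p) = {1, 3}
Sat(~p & q) = {3}
Sat(EX (~p & q)) = {s : some successor in {3}} = {2, 5}
Sat(AX (EX (~p & q))) = {s : every successor in {2, 5}} = {3, 7}
3 ∈ Sat(AX (EX (~p & q))) = {3, 7}, so the formula holds at 3.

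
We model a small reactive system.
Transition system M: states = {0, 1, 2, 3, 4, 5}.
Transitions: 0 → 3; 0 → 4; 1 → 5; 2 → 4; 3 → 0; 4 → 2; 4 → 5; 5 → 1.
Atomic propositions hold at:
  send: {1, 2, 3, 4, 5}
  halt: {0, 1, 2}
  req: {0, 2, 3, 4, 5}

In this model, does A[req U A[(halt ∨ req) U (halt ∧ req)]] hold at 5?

No

Sat(halt ∨ req) = {0, 1, 2, 3, 4, 5}
Sat(halt ∧ req) = {0, 2}
A[(halt ∨ req) U (halt ∧ req)]: least fixpoint, start Z0 = Sat((halt ∧ req)) = {0, 2}, add states in Sat(halt ∨ req) with every successor in Z. Z1 = {0, 2, 3}; fixed.
Sat(A[(halt ∨ req) U (halt ∧ req)]) = {0, 2, 3}
A[req U A[(halt ∨ req) U (halt ∧ req)]]: least fixpoint, start Z0 = Sat(A[(halt ∨ req) U (halt ∧ req)]) = {0, 2, 3}, add states in Sat(req) with every successor in Z. Already a fixed point.
Sat(A[req U A[(halt ∨ req) U (halt ∧ req)]]) = {0, 2, 3}
5 ∉ Sat(A[req U A[(halt ∨ req) U (halt ∧ req)]]) = {0, 2, 3}, so the formula does not hold at 5.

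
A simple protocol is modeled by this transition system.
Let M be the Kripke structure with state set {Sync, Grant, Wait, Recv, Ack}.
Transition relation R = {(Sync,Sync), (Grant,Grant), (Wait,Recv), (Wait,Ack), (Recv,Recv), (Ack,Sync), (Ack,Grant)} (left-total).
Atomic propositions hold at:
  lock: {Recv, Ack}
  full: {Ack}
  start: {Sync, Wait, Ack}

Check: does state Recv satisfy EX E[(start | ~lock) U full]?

No

Sat(~lock) = {Sync, Grant, Wait}
Sat(start | ~lock) = {Sync, Grant, Wait, Ack}
E[(start | ~lock) U full]: least fixpoint, start Z0 = Sat(full) = {Ack}, add states in Sat(start | ~lock) with some successor in Z. Z1 = {Wait, Ack}; fixed.
Sat(E[(start | ~lock) U full]) = {Wait, Ack}
Sat(EX E[(start | ~lock) U full]) = {s : some successor in {Wait, Ack}} = {Wait}
Recv ∉ Sat(EX E[(start | ~lock) U full]) = {Wait}, so the formula does not hold at Recv.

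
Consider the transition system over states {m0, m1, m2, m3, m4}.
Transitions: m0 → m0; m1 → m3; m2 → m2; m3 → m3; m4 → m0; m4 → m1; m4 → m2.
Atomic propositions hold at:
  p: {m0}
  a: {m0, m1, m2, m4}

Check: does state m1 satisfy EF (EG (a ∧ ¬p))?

No

Sat(¬p) = {m1, m2, m3, m4}
Sat(a ∧ ¬p) = {m1, m2, m4}
EG (a ∧ ¬p): greatest fixpoint, start Z0 = {m1, m2, m4}, keep only states in Sat with some successor in Z. Z1 = {m2, m4}; fixed.
Sat(EG (a ∧ ¬p)) = {m2, m4}
EF (EG (a ∧ ¬p)): least fixpoint, start Z0 = {m2, m4}, add states with some successor in Z. Already a fixed point.
Sat(EF (EG (a ∧ ¬p))) = {m2, m4}
m1 ∉ Sat(EF (EG (a ∧ ¬p))) = {m2, m4}, so the formula does not hold at m1.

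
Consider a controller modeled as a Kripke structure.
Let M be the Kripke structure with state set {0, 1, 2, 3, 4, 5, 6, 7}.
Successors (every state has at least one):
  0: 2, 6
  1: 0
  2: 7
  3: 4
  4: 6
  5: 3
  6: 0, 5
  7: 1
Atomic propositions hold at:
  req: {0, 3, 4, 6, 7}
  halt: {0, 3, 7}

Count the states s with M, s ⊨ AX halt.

3

Sat(AX halt) = {s : every successor in {0, 3, 7}} = {1, 2, 5}
|Sat(AX halt)| = |{1, 2, 5}| = 3.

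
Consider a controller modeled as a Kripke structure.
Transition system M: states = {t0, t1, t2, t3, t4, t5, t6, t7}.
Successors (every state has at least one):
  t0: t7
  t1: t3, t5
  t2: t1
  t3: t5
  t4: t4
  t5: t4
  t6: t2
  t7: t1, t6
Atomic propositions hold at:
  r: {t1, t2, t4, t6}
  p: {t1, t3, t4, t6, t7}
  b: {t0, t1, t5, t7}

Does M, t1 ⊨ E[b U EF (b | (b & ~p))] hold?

Sat(~p) = {t0, t2, t5}
Sat(b & ~p) = {t0, t5}
Sat(b | (b & ~p)) = {t0, t1, t5, t7}
EF (b | (b & ~p)): least fixpoint, start Z0 = {t0, t1, t5, t7}, add states with some successor in Z. Z1 = {t0, t1, t2, t3, t5, t7}; Z2 = {t0, t1, t2, t3, t5, t6, t7}; fixed.
Sat(EF (b | (b & ~p))) = {t0, t1, t2, t3, t5, t6, t7}
E[b U EF (b | (b & ~p))]: least fixpoint, start Z0 = Sat(EF (b | (b & ~p))) = {t0, t1, t2, t3, t5, t6, t7}, add states in Sat(b) with some successor in Z. Already a fixed point.
Sat(E[b U EF (b | (b & ~p))]) = {t0, t1, t2, t3, t5, t6, t7}
t1 ∈ Sat(E[b U EF (b | (b & ~p))]) = {t0, t1, t2, t3, t5, t6, t7}, so the formula holds at t1.

Yes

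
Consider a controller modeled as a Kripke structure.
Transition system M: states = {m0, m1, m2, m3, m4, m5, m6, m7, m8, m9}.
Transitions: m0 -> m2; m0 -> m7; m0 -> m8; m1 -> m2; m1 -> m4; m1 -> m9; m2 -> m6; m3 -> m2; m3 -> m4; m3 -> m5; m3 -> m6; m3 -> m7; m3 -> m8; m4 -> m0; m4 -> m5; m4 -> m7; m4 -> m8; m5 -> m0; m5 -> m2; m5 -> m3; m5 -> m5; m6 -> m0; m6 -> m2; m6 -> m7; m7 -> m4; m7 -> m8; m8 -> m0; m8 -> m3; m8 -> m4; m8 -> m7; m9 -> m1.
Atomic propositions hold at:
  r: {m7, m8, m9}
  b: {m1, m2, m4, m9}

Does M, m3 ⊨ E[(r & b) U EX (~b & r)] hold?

Sat(r & b) = {m9}
Sat(~b) = {m0, m3, m5, m6, m7, m8}
Sat(~b & r) = {m7, m8}
Sat(EX (~b & r)) = {s : some successor in {m7, m8}} = {m0, m3, m4, m6, m7, m8}
E[(r & b) U EX (~b & r)]: least fixpoint, start Z0 = Sat(EX (~b & r)) = {m0, m3, m4, m6, m7, m8}, add states in Sat(r & b) with some successor in Z. Already a fixed point.
Sat(E[(r & b) U EX (~b & r)]) = {m0, m3, m4, m6, m7, m8}
m3 ∈ Sat(E[(r & b) U EX (~b & r)]) = {m0, m3, m4, m6, m7, m8}, so the formula holds at m3.

Yes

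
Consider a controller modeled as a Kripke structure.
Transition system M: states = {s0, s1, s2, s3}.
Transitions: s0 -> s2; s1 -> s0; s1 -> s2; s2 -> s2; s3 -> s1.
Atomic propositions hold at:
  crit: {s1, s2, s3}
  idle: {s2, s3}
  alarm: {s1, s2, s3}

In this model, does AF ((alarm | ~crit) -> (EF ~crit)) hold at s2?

Sat(~crit) = {s0}
Sat(alarm | ~crit) = {s0, s1, s2, s3}
EF ~crit: least fixpoint, start Z0 = {s0}, add states with some successor in Z. Z1 = {s0, s1}; Z2 = {s0, s1, s3}; fixed.
Sat(EF ~crit) = {s0, s1, s3}
Sat((alarm | ~crit) -> (EF ~crit)) = {s0, s1, s3}
AF ((alarm | ~crit) -> (EF ~crit)): least fixpoint, start Z0 = {s0, s1, s3}, add states with every successor in Z. Already a fixed point.
Sat(AF ((alarm | ~crit) -> (EF ~crit))) = {s0, s1, s3}
s2 ∉ Sat(AF ((alarm | ~crit) -> (EF ~crit))) = {s0, s1, s3}, so the formula does not hold at s2.

No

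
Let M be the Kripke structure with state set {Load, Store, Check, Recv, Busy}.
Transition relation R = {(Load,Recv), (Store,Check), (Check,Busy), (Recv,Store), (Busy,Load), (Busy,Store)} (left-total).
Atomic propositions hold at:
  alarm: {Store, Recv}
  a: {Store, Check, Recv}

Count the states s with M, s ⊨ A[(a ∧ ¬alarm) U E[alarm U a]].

Sat(¬alarm) = {Load, Check, Busy}
Sat(a ∧ ¬alarm) = {Check}
E[alarm U a]: least fixpoint, start Z0 = Sat(a) = {Store, Check, Recv}, add states in Sat(alarm) with some successor in Z. Already a fixed point.
Sat(E[alarm U a]) = {Store, Check, Recv}
A[(a ∧ ¬alarm) U E[alarm U a]]: least fixpoint, start Z0 = Sat(E[alarm U a]) = {Store, Check, Recv}, add states in Sat(a ∧ ¬alarm) with every successor in Z. Already a fixed point.
Sat(A[(a ∧ ¬alarm) U E[alarm U a]]) = {Store, Check, Recv}
|Sat(A[(a ∧ ¬alarm) U E[alarm U a]])| = |{Store, Check, Recv}| = 3.

3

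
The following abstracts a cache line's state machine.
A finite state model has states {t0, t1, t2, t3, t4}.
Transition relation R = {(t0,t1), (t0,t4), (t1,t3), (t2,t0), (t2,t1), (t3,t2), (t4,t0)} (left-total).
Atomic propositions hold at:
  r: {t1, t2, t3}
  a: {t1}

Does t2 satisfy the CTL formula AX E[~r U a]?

Sat(~r) = {t0, t4}
E[~r U a]: least fixpoint, start Z0 = Sat(a) = {t1}, add states in Sat(~r) with some successor in Z. Z1 = {t0, t1}; Z2 = {t0, t1, t4}; fixed.
Sat(E[~r U a]) = {t0, t1, t4}
Sat(AX E[~r U a]) = {s : every successor in {t0, t1, t4}} = {t0, t2, t4}
t2 ∈ Sat(AX E[~r U a]) = {t0, t2, t4}, so the formula holds at t2.

Yes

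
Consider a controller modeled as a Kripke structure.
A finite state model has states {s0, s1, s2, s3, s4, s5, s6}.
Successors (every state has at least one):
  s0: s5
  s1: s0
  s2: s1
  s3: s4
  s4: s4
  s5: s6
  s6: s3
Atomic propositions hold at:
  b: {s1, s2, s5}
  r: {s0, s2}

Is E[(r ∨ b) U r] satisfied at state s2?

Yes

Sat(r ∨ b) = {s0, s1, s2, s5}
E[(r ∨ b) U r]: least fixpoint, start Z0 = Sat(r) = {s0, s2}, add states in Sat(r ∨ b) with some successor in Z. Z1 = {s0, s1, s2}; fixed.
Sat(E[(r ∨ b) U r]) = {s0, s1, s2}
s2 ∈ Sat(E[(r ∨ b) U r]) = {s0, s1, s2}, so the formula holds at s2.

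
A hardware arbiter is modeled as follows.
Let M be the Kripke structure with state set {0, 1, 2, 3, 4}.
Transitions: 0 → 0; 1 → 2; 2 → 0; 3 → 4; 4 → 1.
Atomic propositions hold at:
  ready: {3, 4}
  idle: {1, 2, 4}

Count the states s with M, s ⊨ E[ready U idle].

4

E[ready U idle]: least fixpoint, start Z0 = Sat(idle) = {1, 2, 4}, add states in Sat(ready) with some successor in Z. Z1 = {1, 2, 3, 4}; fixed.
Sat(E[ready U idle]) = {1, 2, 3, 4}
|Sat(E[ready U idle])| = |{1, 2, 3, 4}| = 4.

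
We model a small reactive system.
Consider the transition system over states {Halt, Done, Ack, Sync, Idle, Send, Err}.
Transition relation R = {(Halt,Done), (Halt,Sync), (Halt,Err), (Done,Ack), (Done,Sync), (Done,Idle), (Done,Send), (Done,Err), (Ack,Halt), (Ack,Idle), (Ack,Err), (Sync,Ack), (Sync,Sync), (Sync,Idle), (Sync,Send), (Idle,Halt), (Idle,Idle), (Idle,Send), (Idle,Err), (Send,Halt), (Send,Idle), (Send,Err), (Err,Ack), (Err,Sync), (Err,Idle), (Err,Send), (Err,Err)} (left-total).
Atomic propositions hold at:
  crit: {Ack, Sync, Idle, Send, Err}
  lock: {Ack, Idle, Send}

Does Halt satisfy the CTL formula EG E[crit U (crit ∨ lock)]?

No

Sat(crit ∨ lock) = {Ack, Sync, Idle, Send, Err}
E[crit U (crit ∨ lock)]: least fixpoint, start Z0 = Sat((crit ∨ lock)) = {Ack, Sync, Idle, Send, Err}, add states in Sat(crit) with some successor in Z. Already a fixed point.
Sat(E[crit U (crit ∨ lock)]) = {Ack, Sync, Idle, Send, Err}
EG E[crit U (crit ∨ lock)]: greatest fixpoint, start Z0 = {Ack, Sync, Idle, Send, Err}, keep only states in Sat with some successor in Z. Already a fixed point.
Sat(EG E[crit U (crit ∨ lock)]) = {Ack, Sync, Idle, Send, Err}
Halt ∉ Sat(EG E[crit U (crit ∨ lock)]) = {Ack, Sync, Idle, Send, Err}, so the formula does not hold at Halt.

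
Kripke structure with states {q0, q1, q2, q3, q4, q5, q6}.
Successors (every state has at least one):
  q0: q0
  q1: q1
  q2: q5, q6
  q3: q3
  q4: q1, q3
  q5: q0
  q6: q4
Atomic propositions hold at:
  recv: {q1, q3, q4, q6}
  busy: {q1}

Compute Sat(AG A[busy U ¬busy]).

Sat(¬busy) = {q0, q2, q3, q4, q5, q6}
A[busy U ¬busy]: least fixpoint, start Z0 = Sat(¬busy) = {q0, q2, q3, q4, q5, q6}, add states in Sat(busy) with every successor in Z. Already a fixed point.
Sat(A[busy U ¬busy]) = {q0, q2, q3, q4, q5, q6}
AG A[busy U ¬busy]: greatest fixpoint, start Z0 = {q0, q2, q3, q4, q5, q6}, keep only states in Sat with every successor in Z. Z1 = {q0, q2, q3, q5, q6}; Z2 = {q0, q2, q3, q5}; Z3 = {q0, q3, q5}; fixed.
Sat(AG A[busy U ¬busy]) = {q0, q3, q5}

{q0, q3, q5}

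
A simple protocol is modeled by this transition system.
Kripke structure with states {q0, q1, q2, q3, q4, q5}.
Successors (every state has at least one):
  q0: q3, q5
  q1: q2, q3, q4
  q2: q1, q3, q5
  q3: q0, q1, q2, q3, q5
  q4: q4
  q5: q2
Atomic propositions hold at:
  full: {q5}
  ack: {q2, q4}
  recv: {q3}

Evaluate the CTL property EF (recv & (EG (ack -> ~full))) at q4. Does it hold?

Sat(~full) = {q0, q1, q2, q3, q4}
Sat(ack -> ~full) = {q0, q1, q2, q3, q4, q5}
EG (ack -> ~full): greatest fixpoint, start Z0 = {q0, q1, q2, q3, q4, q5}, keep only states in Sat with some successor in Z. Already a fixed point.
Sat(EG (ack -> ~full)) = {q0, q1, q2, q3, q4, q5}
Sat(recv & (EG (ack -> ~full))) = {q3}
EF (recv & (EG (ack -> ~full))): least fixpoint, start Z0 = {q3}, add states with some successor in Z. Z1 = {q0, q1, q2, q3}; Z2 = {q0, q1, q2, q3, q5}; fixed.
Sat(EF (recv & (EG (ack -> ~full)))) = {q0, q1, q2, q3, q5}
q4 ∉ Sat(EF (recv & (EG (ack -> ~full)))) = {q0, q1, q2, q3, q5}, so the formula does not hold at q4.

No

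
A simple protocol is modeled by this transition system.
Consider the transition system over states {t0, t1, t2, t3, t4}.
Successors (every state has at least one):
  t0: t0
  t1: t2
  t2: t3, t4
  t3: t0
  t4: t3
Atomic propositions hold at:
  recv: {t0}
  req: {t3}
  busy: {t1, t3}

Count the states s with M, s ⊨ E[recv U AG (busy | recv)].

2

Sat(busy | recv) = {t0, t1, t3}
AG (busy | recv): greatest fixpoint, start Z0 = {t0, t1, t3}, keep only states in Sat with every successor in Z. Z1 = {t0, t3}; fixed.
Sat(AG (busy | recv)) = {t0, t3}
E[recv U AG (busy | recv)]: least fixpoint, start Z0 = Sat(AG (busy | recv)) = {t0, t3}, add states in Sat(recv) with some successor in Z. Already a fixed point.
Sat(E[recv U AG (busy | recv)]) = {t0, t3}
|Sat(E[recv U AG (busy | recv)])| = |{t0, t3}| = 2.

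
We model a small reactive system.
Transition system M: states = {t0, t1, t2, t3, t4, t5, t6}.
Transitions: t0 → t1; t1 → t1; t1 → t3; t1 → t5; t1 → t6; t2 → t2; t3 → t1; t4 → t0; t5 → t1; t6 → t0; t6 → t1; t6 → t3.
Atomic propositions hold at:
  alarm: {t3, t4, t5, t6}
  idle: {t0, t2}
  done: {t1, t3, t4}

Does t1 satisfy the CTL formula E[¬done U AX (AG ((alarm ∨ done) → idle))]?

No

Sat(¬done) = {t0, t2, t5, t6}
Sat(alarm ∨ done) = {t1, t3, t4, t5, t6}
Sat((alarm ∨ done) → idle) = {t0, t2}
AG ((alarm ∨ done) → idle): greatest fixpoint, start Z0 = {t0, t2}, keep only states in Sat with every successor in Z. Z1 = {t2}; fixed.
Sat(AG ((alarm ∨ done) → idle)) = {t2}
Sat(AX (AG ((alarm ∨ done) → idle))) = {s : every successor in {t2}} = {t2}
E[¬done U AX (AG ((alarm ∨ done) → idle))]: least fixpoint, start Z0 = Sat(AX (AG ((alarm ∨ done) → idle))) = {t2}, add states in Sat(¬done) with some successor in Z. Already a fixed point.
Sat(E[¬done U AX (AG ((alarm ∨ done) → idle))]) = {t2}
t1 ∉ Sat(E[¬done U AX (AG ((alarm ∨ done) → idle))]) = {t2}, so the formula does not hold at t1.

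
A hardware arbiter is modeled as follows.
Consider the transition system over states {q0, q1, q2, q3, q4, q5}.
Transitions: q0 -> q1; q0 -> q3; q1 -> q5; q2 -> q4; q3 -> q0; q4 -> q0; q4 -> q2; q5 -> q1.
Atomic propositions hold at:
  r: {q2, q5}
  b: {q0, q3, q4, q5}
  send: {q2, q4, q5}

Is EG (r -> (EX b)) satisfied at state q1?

No

Sat(EX b) = {s : some successor in {q0, q3, q4, q5}} = {q0, q1, q2, q3, q4}
Sat(r -> (EX b)) = {q0, q1, q2, q3, q4}
EG (r -> (EX b)): greatest fixpoint, start Z0 = {q0, q1, q2, q3, q4}, keep only states in Sat with some successor in Z. Z1 = {q0, q2, q3, q4}; fixed.
Sat(EG (r -> (EX b))) = {q0, q2, q3, q4}
q1 ∉ Sat(EG (r -> (EX b))) = {q0, q2, q3, q4}, so the formula does not hold at q1.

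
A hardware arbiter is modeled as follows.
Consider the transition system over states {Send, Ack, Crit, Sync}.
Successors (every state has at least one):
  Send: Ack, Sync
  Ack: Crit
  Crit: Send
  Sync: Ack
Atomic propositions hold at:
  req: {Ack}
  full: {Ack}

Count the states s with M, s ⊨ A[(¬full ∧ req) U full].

1

Sat(¬full) = {Send, Crit, Sync}
Sat(¬full ∧ req) = ∅
A[(¬full ∧ req) U full]: least fixpoint, start Z0 = Sat(full) = {Ack}, add states in Sat(¬full ∧ req) with every successor in Z. Already a fixed point.
Sat(A[(¬full ∧ req) U full]) = {Ack}
|Sat(A[(¬full ∧ req) U full])| = |{Ack}| = 1.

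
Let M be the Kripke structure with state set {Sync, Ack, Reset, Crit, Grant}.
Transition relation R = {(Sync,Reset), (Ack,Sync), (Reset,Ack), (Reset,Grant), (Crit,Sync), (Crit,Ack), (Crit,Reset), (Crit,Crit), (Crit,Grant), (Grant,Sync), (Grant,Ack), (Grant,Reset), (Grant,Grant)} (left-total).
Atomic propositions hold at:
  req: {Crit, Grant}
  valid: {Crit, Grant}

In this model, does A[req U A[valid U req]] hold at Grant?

Yes

A[valid U req]: least fixpoint, start Z0 = Sat(req) = {Crit, Grant}, add states in Sat(valid) with every successor in Z. Already a fixed point.
Sat(A[valid U req]) = {Crit, Grant}
A[req U A[valid U req]]: least fixpoint, start Z0 = Sat(A[valid U req]) = {Crit, Grant}, add states in Sat(req) with every successor in Z. Already a fixed point.
Sat(A[req U A[valid U req]]) = {Crit, Grant}
Grant ∈ Sat(A[req U A[valid U req]]) = {Crit, Grant}, so the formula holds at Grant.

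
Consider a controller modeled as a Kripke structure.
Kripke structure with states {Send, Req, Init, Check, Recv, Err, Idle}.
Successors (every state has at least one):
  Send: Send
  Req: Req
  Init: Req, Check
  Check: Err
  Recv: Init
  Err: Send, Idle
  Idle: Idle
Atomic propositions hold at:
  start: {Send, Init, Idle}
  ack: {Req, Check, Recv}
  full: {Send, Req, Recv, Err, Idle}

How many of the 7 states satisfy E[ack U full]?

E[ack U full]: least fixpoint, start Z0 = Sat(full) = {Send, Req, Recv, Err, Idle}, add states in Sat(ack) with some successor in Z. Z1 = {Send, Req, Check, Recv, Err, Idle}; fixed.
Sat(E[ack U full]) = {Send, Req, Check, Recv, Err, Idle}
|Sat(E[ack U full])| = |{Send, Req, Check, Recv, Err, Idle}| = 6.

6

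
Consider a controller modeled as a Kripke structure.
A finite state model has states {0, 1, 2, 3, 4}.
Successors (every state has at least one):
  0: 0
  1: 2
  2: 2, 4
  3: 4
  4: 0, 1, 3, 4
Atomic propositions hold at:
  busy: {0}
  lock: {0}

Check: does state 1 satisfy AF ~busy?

Sat(~busy) = {1, 2, 3, 4}
AF ~busy: least fixpoint, start Z0 = {1, 2, 3, 4}, add states with every successor in Z. Already a fixed point.
Sat(AF ~busy) = {1, 2, 3, 4}
1 ∈ Sat(AF ~busy) = {1, 2, 3, 4}, so the formula holds at 1.

Yes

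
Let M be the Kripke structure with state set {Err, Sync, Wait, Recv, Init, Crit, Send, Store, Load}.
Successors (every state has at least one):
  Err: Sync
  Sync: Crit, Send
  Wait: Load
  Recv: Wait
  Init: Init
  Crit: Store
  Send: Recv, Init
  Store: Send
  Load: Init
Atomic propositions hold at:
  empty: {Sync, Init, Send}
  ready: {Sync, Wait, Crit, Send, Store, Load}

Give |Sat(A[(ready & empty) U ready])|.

6

Sat(ready & empty) = {Sync, Send}
A[(ready & empty) U ready]: least fixpoint, start Z0 = Sat(ready) = {Sync, Wait, Crit, Send, Store, Load}, add states in Sat(ready & empty) with every successor in Z. Already a fixed point.
Sat(A[(ready & empty) U ready]) = {Sync, Wait, Crit, Send, Store, Load}
|Sat(A[(ready & empty) U ready])| = |{Sync, Wait, Crit, Send, Store, Load}| = 6.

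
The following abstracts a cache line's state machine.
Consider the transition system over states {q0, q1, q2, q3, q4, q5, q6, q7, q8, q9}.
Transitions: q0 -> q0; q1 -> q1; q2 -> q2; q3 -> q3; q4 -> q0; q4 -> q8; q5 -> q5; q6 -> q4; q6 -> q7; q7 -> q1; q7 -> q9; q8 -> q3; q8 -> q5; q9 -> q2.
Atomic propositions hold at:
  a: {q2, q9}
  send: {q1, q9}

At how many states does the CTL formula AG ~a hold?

Sat(~a) = {q0, q1, q3, q4, q5, q6, q7, q8}
AG ~a: greatest fixpoint, start Z0 = {q0, q1, q3, q4, q5, q6, q7, q8}, keep only states in Sat with every successor in Z. Z1 = {q0, q1, q3, q4, q5, q6, q8}; Z2 = {q0, q1, q3, q4, q5, q8}; fixed.
Sat(AG ~a) = {q0, q1, q3, q4, q5, q8}
|Sat(AG ~a)| = |{q0, q1, q3, q4, q5, q8}| = 6.

6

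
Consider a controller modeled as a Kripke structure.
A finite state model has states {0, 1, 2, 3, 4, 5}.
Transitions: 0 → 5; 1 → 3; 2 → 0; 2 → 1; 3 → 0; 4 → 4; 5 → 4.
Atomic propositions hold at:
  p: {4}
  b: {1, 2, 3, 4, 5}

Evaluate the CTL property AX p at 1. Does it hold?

No

Sat(AX p) = {s : every successor in {4}} = {4, 5}
1 ∉ Sat(AX p) = {4, 5}, so the formula does not hold at 1.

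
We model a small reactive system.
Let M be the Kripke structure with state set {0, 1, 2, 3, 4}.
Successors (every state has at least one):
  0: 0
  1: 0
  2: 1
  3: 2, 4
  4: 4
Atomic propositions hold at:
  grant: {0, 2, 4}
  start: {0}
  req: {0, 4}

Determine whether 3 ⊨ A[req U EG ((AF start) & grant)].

No

AF start: least fixpoint, start Z0 = {0}, add states with every successor in Z. Z1 = {0, 1}; Z2 = {0, 1, 2}; fixed.
Sat(AF start) = {0, 1, 2}
Sat((AF start) & grant) = {0, 2}
EG ((AF start) & grant): greatest fixpoint, start Z0 = {0, 2}, keep only states in Sat with some successor in Z. Z1 = {0}; fixed.
Sat(EG ((AF start) & grant)) = {0}
A[req U EG ((AF start) & grant)]: least fixpoint, start Z0 = Sat(EG ((AF start) & grant)) = {0}, add states in Sat(req) with every successor in Z. Already a fixed point.
Sat(A[req U EG ((AF start) & grant)]) = {0}
3 ∉ Sat(A[req U EG ((AF start) & grant)]) = {0}, so the formula does not hold at 3.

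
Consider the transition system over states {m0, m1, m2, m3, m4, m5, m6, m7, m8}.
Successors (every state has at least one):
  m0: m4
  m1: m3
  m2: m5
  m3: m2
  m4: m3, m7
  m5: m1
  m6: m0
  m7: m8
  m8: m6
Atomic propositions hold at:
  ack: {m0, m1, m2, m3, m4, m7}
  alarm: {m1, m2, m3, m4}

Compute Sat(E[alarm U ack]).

E[alarm U ack]: least fixpoint, start Z0 = Sat(ack) = {m0, m1, m2, m3, m4, m7}, add states in Sat(alarm) with some successor in Z. Already a fixed point.
Sat(E[alarm U ack]) = {m0, m1, m2, m3, m4, m7}

{m0, m1, m2, m3, m4, m7}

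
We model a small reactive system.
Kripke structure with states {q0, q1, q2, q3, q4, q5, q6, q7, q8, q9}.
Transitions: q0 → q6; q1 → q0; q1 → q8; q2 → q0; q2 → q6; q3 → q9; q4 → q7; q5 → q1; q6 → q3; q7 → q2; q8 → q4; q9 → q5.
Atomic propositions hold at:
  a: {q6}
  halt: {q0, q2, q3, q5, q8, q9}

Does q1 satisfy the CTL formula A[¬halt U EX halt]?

Yes

Sat(¬halt) = {q1, q4, q6, q7}
Sat(EX halt) = {s : some successor in {q0, q2, q3, q5, q8, q9}} = {q1, q2, q3, q6, q7, q9}
A[¬halt U EX halt]: least fixpoint, start Z0 = Sat(EX halt) = {q1, q2, q3, q6, q7, q9}, add states in Sat(¬halt) with every successor in Z. Z1 = {q1, q2, q3, q4, q6, q7, q9}; fixed.
Sat(A[¬halt U EX halt]) = {q1, q2, q3, q4, q6, q7, q9}
q1 ∈ Sat(A[¬halt U EX halt]) = {q1, q2, q3, q4, q6, q7, q9}, so the formula holds at q1.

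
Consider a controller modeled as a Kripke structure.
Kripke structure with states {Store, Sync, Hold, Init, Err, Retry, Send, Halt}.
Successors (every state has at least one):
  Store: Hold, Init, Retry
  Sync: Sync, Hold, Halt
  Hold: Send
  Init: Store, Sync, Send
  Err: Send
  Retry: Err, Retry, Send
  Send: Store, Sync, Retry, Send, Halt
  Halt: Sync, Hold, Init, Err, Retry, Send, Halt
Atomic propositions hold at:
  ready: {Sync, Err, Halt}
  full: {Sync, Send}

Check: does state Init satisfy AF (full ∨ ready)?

No

Sat(full ∨ ready) = {Sync, Err, Send, Halt}
AF (full ∨ ready): least fixpoint, start Z0 = {Sync, Err, Send, Halt}, add states with every successor in Z. Z1 = {Sync, Hold, Err, Send, Halt}; fixed.
Sat(AF (full ∨ ready)) = {Sync, Hold, Err, Send, Halt}
Init ∉ Sat(AF (full ∨ ready)) = {Sync, Hold, Err, Send, Halt}, so the formula does not hold at Init.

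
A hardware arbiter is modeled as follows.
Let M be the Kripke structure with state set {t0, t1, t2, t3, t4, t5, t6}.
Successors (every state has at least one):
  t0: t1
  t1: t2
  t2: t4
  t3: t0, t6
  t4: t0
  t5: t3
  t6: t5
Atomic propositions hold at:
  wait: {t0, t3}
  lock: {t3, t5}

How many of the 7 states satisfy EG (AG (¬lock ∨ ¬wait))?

Sat(¬lock) = {t0, t1, t2, t4, t6}
Sat(¬wait) = {t1, t2, t4, t5, t6}
Sat(¬lock ∨ ¬wait) = {t0, t1, t2, t4, t5, t6}
AG (¬lock ∨ ¬wait): greatest fixpoint, start Z0 = {t0, t1, t2, t4, t5, t6}, keep only states in Sat with every successor in Z. Z1 = {t0, t1, t2, t4, t6}; Z2 = {t0, t1, t2, t4}; fixed.
Sat(AG (¬lock ∨ ¬wait)) = {t0, t1, t2, t4}
EG (AG (¬lock ∨ ¬wait)): greatest fixpoint, start Z0 = {t0, t1, t2, t4}, keep only states in Sat with some successor in Z. Already a fixed point.
Sat(EG (AG (¬lock ∨ ¬wait))) = {t0, t1, t2, t4}
|Sat(EG (AG (¬lock ∨ ¬wait)))| = |{t0, t1, t2, t4}| = 4.

4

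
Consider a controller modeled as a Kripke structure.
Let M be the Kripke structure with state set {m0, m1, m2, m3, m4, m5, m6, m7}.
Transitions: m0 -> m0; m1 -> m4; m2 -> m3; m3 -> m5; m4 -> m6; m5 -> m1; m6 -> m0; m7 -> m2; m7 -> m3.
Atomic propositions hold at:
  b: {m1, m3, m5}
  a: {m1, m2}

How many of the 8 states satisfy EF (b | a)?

Sat(b | a) = {m1, m2, m3, m5}
EF (b | a): least fixpoint, start Z0 = {m1, m2, m3, m5}, add states with some successor in Z. Z1 = {m1, m2, m3, m5, m7}; fixed.
Sat(EF (b | a)) = {m1, m2, m3, m5, m7}
|Sat(EF (b | a))| = |{m1, m2, m3, m5, m7}| = 5.

5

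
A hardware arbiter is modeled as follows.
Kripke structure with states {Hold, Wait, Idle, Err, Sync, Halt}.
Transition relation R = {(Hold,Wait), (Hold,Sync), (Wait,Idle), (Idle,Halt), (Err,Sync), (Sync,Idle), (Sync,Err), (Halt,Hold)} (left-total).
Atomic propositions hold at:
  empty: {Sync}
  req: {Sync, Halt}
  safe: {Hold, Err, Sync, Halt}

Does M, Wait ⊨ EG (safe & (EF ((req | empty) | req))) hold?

No

Sat(req | empty) = {Sync, Halt}
Sat((req | empty) | req) = {Sync, Halt}
EF ((req | empty) | req): least fixpoint, start Z0 = {Sync, Halt}, add states with some successor in Z. Z1 = {Hold, Idle, Err, Sync, Halt}; Z2 = {Hold, Wait, Idle, Err, Sync, Halt}; fixed.
Sat(EF ((req | empty) | req)) = {Hold, Wait, Idle, Err, Sync, Halt}
Sat(safe & (EF ((req | empty) | req))) = {Hold, Err, Sync, Halt}
EG (safe & (EF ((req | empty) | req))): greatest fixpoint, start Z0 = {Hold, Err, Sync, Halt}, keep only states in Sat with some successor in Z. Already a fixed point.
Sat(EG (safe & (EF ((req | empty) | req)))) = {Hold, Err, Sync, Halt}
Wait ∉ Sat(EG (safe & (EF ((req | empty) | req)))) = {Hold, Err, Sync, Halt}, so the formula does not hold at Wait.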